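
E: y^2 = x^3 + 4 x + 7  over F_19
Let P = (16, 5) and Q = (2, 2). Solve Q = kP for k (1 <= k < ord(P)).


Enumerate multiples of P until we hit Q = (2, 2):
  1P = (16, 5)
  2P = (12, 15)
  3P = (2, 17)
  4P = (6, 0)
  5P = (2, 2)
Match found at i = 5.

k = 5


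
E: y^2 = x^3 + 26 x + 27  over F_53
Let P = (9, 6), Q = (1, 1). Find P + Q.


P != Q, so use the chord formula.
s = (y2 - y1) / (x2 - x1) = (48) / (45) mod 53 = 47
x3 = s^2 - x1 - x2 mod 53 = 47^2 - 9 - 1 = 26
y3 = s (x1 - x3) - y1 mod 53 = 47 * (9 - 26) - 6 = 43

P + Q = (26, 43)


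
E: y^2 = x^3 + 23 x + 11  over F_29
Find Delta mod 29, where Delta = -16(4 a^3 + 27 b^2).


4 a^3 + 27 b^2 = 4*23^3 + 27*11^2 = 48668 + 3267 = 51935
Delta = -16 * (51935) = -830960
Delta mod 29 = 6

Delta = 6 (mod 29)


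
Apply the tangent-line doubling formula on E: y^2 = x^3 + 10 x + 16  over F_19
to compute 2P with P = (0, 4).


Doubling: s = (3 x1^2 + a) / (2 y1)
s = (3*0^2 + 10) / (2*4) mod 19 = 6
x3 = s^2 - 2 x1 mod 19 = 6^2 - 2*0 = 17
y3 = s (x1 - x3) - y1 mod 19 = 6 * (0 - 17) - 4 = 8

2P = (17, 8)


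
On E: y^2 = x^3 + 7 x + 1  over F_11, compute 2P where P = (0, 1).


Doubling: s = (3 x1^2 + a) / (2 y1)
s = (3*0^2 + 7) / (2*1) mod 11 = 9
x3 = s^2 - 2 x1 mod 11 = 9^2 - 2*0 = 4
y3 = s (x1 - x3) - y1 mod 11 = 9 * (0 - 4) - 1 = 7

2P = (4, 7)


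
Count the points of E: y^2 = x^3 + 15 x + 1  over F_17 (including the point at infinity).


For each x in F_17, count y with y^2 = x^3 + 15 x + 1 mod 17:
  x = 0: RHS = 1, y in [1, 16]  -> 2 point(s)
  x = 1: RHS = 0, y in [0]  -> 1 point(s)
  x = 6: RHS = 1, y in [1, 16]  -> 2 point(s)
  x = 8: RHS = 4, y in [2, 15]  -> 2 point(s)
  x = 9: RHS = 15, y in [7, 10]  -> 2 point(s)
  x = 11: RHS = 1, y in [1, 16]  -> 2 point(s)
  x = 13: RHS = 13, y in [8, 9]  -> 2 point(s)
  x = 16: RHS = 2, y in [6, 11]  -> 2 point(s)
Affine points: 15. Add the point at infinity: total = 16.

#E(F_17) = 16


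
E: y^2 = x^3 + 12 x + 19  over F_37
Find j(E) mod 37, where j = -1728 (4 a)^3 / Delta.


Delta = -16(4 a^3 + 27 b^2) mod 37 = 4
-1728 * (4 a)^3 = -1728 * (4*12)^3 mod 37 = 26
j = 26 * 4^(-1) mod 37 = 25

j = 25 (mod 37)


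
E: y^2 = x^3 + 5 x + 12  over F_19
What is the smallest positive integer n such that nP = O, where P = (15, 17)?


Compute successive multiples of P until we hit O:
  1P = (15, 17)
  2P = (9, 8)
  3P = (2, 12)
  4P = (18, 14)
  5P = (6, 12)
  6P = (3, 15)
  7P = (10, 6)
  8P = (11, 7)
  ... (continuing to 19P)
  19P = O

ord(P) = 19


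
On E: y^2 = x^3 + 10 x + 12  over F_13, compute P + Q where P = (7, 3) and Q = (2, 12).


P != Q, so use the chord formula.
s = (y2 - y1) / (x2 - x1) = (9) / (8) mod 13 = 6
x3 = s^2 - x1 - x2 mod 13 = 6^2 - 7 - 2 = 1
y3 = s (x1 - x3) - y1 mod 13 = 6 * (7 - 1) - 3 = 7

P + Q = (1, 7)


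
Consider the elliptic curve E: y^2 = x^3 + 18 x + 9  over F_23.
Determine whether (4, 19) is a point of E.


Check whether y^2 = x^3 + 18 x + 9 (mod 23) for (x, y) = (4, 19).
LHS: y^2 = 19^2 mod 23 = 16
RHS: x^3 + 18 x + 9 = 4^3 + 18*4 + 9 mod 23 = 7
LHS != RHS

No, not on the curve


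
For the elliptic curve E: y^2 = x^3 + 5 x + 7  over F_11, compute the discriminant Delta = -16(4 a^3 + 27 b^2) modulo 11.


4 a^3 + 27 b^2 = 4*5^3 + 27*7^2 = 500 + 1323 = 1823
Delta = -16 * (1823) = -29168
Delta mod 11 = 4

Delta = 4 (mod 11)


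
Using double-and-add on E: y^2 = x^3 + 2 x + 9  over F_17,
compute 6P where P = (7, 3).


k = 6 = 110_2 (binary, LSB first: 011)
Double-and-add from P = (7, 3):
  bit 0 = 0: acc unchanged = O
  bit 1 = 1: acc = O + (11, 11) = (11, 11)
  bit 2 = 1: acc = (11, 11) + (3, 12) = (7, 14)

6P = (7, 14)


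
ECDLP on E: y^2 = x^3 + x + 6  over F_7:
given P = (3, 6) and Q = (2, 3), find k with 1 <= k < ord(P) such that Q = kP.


Enumerate multiples of P until we hit Q = (2, 3):
  1P = (3, 6)
  2P = (1, 1)
  3P = (4, 2)
  4P = (2, 4)
  5P = (6, 2)
  6P = (6, 5)
  7P = (2, 3)
Match found at i = 7.

k = 7


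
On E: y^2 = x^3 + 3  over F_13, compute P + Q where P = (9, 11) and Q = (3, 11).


P != Q, so use the chord formula.
s = (y2 - y1) / (x2 - x1) = (0) / (7) mod 13 = 0
x3 = s^2 - x1 - x2 mod 13 = 0^2 - 9 - 3 = 1
y3 = s (x1 - x3) - y1 mod 13 = 0 * (9 - 1) - 11 = 2

P + Q = (1, 2)


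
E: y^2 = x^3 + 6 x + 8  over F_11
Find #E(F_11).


For each x in F_11, count y with y^2 = x^3 + 6 x + 8 mod 11:
  x = 1: RHS = 4, y in [2, 9]  -> 2 point(s)
  x = 3: RHS = 9, y in [3, 8]  -> 2 point(s)
  x = 5: RHS = 9, y in [3, 8]  -> 2 point(s)
  x = 10: RHS = 1, y in [1, 10]  -> 2 point(s)
Affine points: 8. Add the point at infinity: total = 9.

#E(F_11) = 9


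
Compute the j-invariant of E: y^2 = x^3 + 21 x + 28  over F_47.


Delta = -16(4 a^3 + 27 b^2) mod 47 = 7
-1728 * (4 a)^3 = -1728 * (4*21)^3 mod 47 = 45
j = 45 * 7^(-1) mod 47 = 40

j = 40 (mod 47)


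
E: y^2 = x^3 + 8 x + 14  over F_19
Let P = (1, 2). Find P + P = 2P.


Doubling: s = (3 x1^2 + a) / (2 y1)
s = (3*1^2 + 8) / (2*2) mod 19 = 17
x3 = s^2 - 2 x1 mod 19 = 17^2 - 2*1 = 2
y3 = s (x1 - x3) - y1 mod 19 = 17 * (1 - 2) - 2 = 0

2P = (2, 0)


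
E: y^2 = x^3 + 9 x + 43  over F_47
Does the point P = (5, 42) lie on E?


Check whether y^2 = x^3 + 9 x + 43 (mod 47) for (x, y) = (5, 42).
LHS: y^2 = 42^2 mod 47 = 25
RHS: x^3 + 9 x + 43 = 5^3 + 9*5 + 43 mod 47 = 25
LHS = RHS

Yes, on the curve


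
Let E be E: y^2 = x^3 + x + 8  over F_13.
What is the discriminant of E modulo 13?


4 a^3 + 27 b^2 = 4*1^3 + 27*8^2 = 4 + 1728 = 1732
Delta = -16 * (1732) = -27712
Delta mod 13 = 4

Delta = 4 (mod 13)


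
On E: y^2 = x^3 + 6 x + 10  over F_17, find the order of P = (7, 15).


Compute successive multiples of P until we hit O:
  1P = (7, 15)
  2P = (3, 2)
  3P = (8, 3)
  4P = (10, 4)
  5P = (4, 8)
  6P = (2, 8)
  7P = (12, 12)
  8P = (14, 13)
  ... (continuing to 20P)
  20P = O

ord(P) = 20


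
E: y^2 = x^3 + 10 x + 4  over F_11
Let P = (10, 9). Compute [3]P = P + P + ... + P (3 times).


k = 3 = 11_2 (binary, LSB first: 11)
Double-and-add from P = (10, 9):
  bit 0 = 1: acc = O + (10, 9) = (10, 9)
  bit 1 = 1: acc = (10, 9) + (5, 5) = (5, 6)

3P = (5, 6)


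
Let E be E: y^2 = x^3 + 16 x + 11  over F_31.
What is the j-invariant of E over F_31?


Delta = -16(4 a^3 + 27 b^2) mod 31 = 17
-1728 * (4 a)^3 = -1728 * (4*16)^3 mod 31 = 2
j = 2 * 17^(-1) mod 31 = 22

j = 22 (mod 31)


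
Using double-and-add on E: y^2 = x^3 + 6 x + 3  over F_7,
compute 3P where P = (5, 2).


k = 3 = 11_2 (binary, LSB first: 11)
Double-and-add from P = (5, 2):
  bit 0 = 1: acc = O + (5, 2) = (5, 2)
  bit 1 = 1: acc = (5, 2) + (5, 5) = O

3P = O


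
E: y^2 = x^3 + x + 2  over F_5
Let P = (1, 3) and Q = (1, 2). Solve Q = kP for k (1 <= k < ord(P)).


Enumerate multiples of P until we hit Q = (1, 2):
  1P = (1, 3)
  2P = (4, 0)
  3P = (1, 2)
Match found at i = 3.

k = 3


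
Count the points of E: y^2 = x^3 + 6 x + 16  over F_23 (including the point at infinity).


For each x in F_23, count y with y^2 = x^3 + 6 x + 16 mod 23:
  x = 0: RHS = 16, y in [4, 19]  -> 2 point(s)
  x = 1: RHS = 0, y in [0]  -> 1 point(s)
  x = 2: RHS = 13, y in [6, 17]  -> 2 point(s)
  x = 4: RHS = 12, y in [9, 14]  -> 2 point(s)
  x = 8: RHS = 1, y in [1, 22]  -> 2 point(s)
  x = 10: RHS = 18, y in [8, 15]  -> 2 point(s)
  x = 15: RHS = 8, y in [10, 13]  -> 2 point(s)
  x = 22: RHS = 9, y in [3, 20]  -> 2 point(s)
Affine points: 15. Add the point at infinity: total = 16.

#E(F_23) = 16


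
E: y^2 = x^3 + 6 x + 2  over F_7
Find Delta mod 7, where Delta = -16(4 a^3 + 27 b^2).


4 a^3 + 27 b^2 = 4*6^3 + 27*2^2 = 864 + 108 = 972
Delta = -16 * (972) = -15552
Delta mod 7 = 2

Delta = 2 (mod 7)


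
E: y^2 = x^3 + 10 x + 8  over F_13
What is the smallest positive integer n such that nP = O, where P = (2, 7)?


Compute successive multiples of P until we hit O:
  1P = (2, 7)
  2P = (12, 7)
  3P = (12, 6)
  4P = (2, 6)
  5P = O

ord(P) = 5


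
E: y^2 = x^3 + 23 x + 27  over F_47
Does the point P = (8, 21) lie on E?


Check whether y^2 = x^3 + 23 x + 27 (mod 47) for (x, y) = (8, 21).
LHS: y^2 = 21^2 mod 47 = 18
RHS: x^3 + 23 x + 27 = 8^3 + 23*8 + 27 mod 47 = 18
LHS = RHS

Yes, on the curve


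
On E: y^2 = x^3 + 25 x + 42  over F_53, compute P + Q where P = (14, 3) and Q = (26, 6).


P != Q, so use the chord formula.
s = (y2 - y1) / (x2 - x1) = (3) / (12) mod 53 = 40
x3 = s^2 - x1 - x2 mod 53 = 40^2 - 14 - 26 = 23
y3 = s (x1 - x3) - y1 mod 53 = 40 * (14 - 23) - 3 = 8

P + Q = (23, 8)


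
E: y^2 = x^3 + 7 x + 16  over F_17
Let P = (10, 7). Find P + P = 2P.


Doubling: s = (3 x1^2 + a) / (2 y1)
s = (3*10^2 + 7) / (2*7) mod 17 = 11
x3 = s^2 - 2 x1 mod 17 = 11^2 - 2*10 = 16
y3 = s (x1 - x3) - y1 mod 17 = 11 * (10 - 16) - 7 = 12

2P = (16, 12)


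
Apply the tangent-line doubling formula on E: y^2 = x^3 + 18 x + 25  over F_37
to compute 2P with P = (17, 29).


Doubling: s = (3 x1^2 + a) / (2 y1)
s = (3*17^2 + 18) / (2*29) mod 37 = 21
x3 = s^2 - 2 x1 mod 37 = 21^2 - 2*17 = 0
y3 = s (x1 - x3) - y1 mod 37 = 21 * (17 - 0) - 29 = 32

2P = (0, 32)


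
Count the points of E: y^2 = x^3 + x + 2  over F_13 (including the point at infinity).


For each x in F_13, count y with y^2 = x^3 + 1 x + 2 mod 13:
  x = 1: RHS = 4, y in [2, 11]  -> 2 point(s)
  x = 2: RHS = 12, y in [5, 8]  -> 2 point(s)
  x = 6: RHS = 3, y in [4, 9]  -> 2 point(s)
  x = 7: RHS = 1, y in [1, 12]  -> 2 point(s)
  x = 9: RHS = 12, y in [5, 8]  -> 2 point(s)
  x = 12: RHS = 0, y in [0]  -> 1 point(s)
Affine points: 11. Add the point at infinity: total = 12.

#E(F_13) = 12


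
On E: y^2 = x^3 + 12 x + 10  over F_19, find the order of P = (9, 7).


Compute successive multiples of P until we hit O:
  1P = (9, 7)
  2P = (18, 15)
  3P = (1, 17)
  4P = (7, 0)
  5P = (1, 2)
  6P = (18, 4)
  7P = (9, 12)
  8P = O

ord(P) = 8


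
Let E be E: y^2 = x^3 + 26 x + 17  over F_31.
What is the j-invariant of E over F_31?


Delta = -16(4 a^3 + 27 b^2) mod 31 = 22
-1728 * (4 a)^3 = -1728 * (4*26)^3 mod 31 = 15
j = 15 * 22^(-1) mod 31 = 19

j = 19 (mod 31)


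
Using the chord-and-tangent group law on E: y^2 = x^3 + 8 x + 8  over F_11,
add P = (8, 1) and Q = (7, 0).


P != Q, so use the chord formula.
s = (y2 - y1) / (x2 - x1) = (10) / (10) mod 11 = 1
x3 = s^2 - x1 - x2 mod 11 = 1^2 - 8 - 7 = 8
y3 = s (x1 - x3) - y1 mod 11 = 1 * (8 - 8) - 1 = 10

P + Q = (8, 10)


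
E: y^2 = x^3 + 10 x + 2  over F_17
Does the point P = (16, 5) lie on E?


Check whether y^2 = x^3 + 10 x + 2 (mod 17) for (x, y) = (16, 5).
LHS: y^2 = 5^2 mod 17 = 8
RHS: x^3 + 10 x + 2 = 16^3 + 10*16 + 2 mod 17 = 8
LHS = RHS

Yes, on the curve


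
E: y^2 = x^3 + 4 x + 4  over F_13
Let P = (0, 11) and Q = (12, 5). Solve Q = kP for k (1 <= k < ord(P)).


Enumerate multiples of P until we hit Q = (12, 5):
  1P = (0, 11)
  2P = (1, 3)
  3P = (11, 12)
  4P = (12, 8)
  5P = (10, 11)
  6P = (3, 2)
  7P = (6, 7)
  8P = (6, 6)
  9P = (3, 11)
  10P = (10, 2)
  11P = (12, 5)
Match found at i = 11.

k = 11


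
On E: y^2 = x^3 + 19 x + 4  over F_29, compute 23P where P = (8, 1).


k = 23 = 10111_2 (binary, LSB first: 11101)
Double-and-add from P = (8, 1):
  bit 0 = 1: acc = O + (8, 1) = (8, 1)
  bit 1 = 1: acc = (8, 1) + (0, 2) = (26, 23)
  bit 2 = 1: acc = (26, 23) + (28, 10) = (10, 18)
  bit 3 = 0: acc unchanged = (10, 18)
  bit 4 = 1: acc = (10, 18) + (21, 6) = (21, 23)

23P = (21, 23)


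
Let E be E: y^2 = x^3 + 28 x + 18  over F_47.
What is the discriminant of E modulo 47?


4 a^3 + 27 b^2 = 4*28^3 + 27*18^2 = 87808 + 8748 = 96556
Delta = -16 * (96556) = -1544896
Delta mod 47 = 41

Delta = 41 (mod 47)


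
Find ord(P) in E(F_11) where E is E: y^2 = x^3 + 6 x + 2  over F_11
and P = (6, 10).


Compute successive multiples of P until we hit O:
  1P = (6, 10)
  2P = (3, 6)
  3P = (5, 6)
  4P = (5, 5)
  5P = (3, 5)
  6P = (6, 1)
  7P = O

ord(P) = 7


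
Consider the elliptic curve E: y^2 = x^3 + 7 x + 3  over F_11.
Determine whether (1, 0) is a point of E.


Check whether y^2 = x^3 + 7 x + 3 (mod 11) for (x, y) = (1, 0).
LHS: y^2 = 0^2 mod 11 = 0
RHS: x^3 + 7 x + 3 = 1^3 + 7*1 + 3 mod 11 = 0
LHS = RHS

Yes, on the curve


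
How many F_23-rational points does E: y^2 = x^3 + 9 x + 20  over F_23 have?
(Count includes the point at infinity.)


For each x in F_23, count y with y^2 = x^3 + 9 x + 20 mod 23:
  x = 2: RHS = 0, y in [0]  -> 1 point(s)
  x = 5: RHS = 6, y in [11, 12]  -> 2 point(s)
  x = 7: RHS = 12, y in [9, 14]  -> 2 point(s)
  x = 8: RHS = 6, y in [11, 12]  -> 2 point(s)
  x = 9: RHS = 2, y in [5, 18]  -> 2 point(s)
  x = 10: RHS = 6, y in [11, 12]  -> 2 point(s)
  x = 11: RHS = 1, y in [1, 22]  -> 2 point(s)
  x = 12: RHS = 16, y in [4, 19]  -> 2 point(s)
  x = 17: RHS = 3, y in [7, 16]  -> 2 point(s)
  x = 19: RHS = 12, y in [9, 14]  -> 2 point(s)
  x = 20: RHS = 12, y in [9, 14]  -> 2 point(s)
Affine points: 21. Add the point at infinity: total = 22.

#E(F_23) = 22


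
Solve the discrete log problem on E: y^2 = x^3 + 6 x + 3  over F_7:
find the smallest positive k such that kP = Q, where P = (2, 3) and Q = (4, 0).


Enumerate multiples of P until we hit Q = (4, 0):
  1P = (2, 3)
  2P = (5, 2)
  3P = (4, 0)
Match found at i = 3.

k = 3


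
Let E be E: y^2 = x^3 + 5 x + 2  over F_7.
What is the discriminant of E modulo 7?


4 a^3 + 27 b^2 = 4*5^3 + 27*2^2 = 500 + 108 = 608
Delta = -16 * (608) = -9728
Delta mod 7 = 2

Delta = 2 (mod 7)


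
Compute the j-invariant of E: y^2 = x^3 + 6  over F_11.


Delta = -16(4 a^3 + 27 b^2) mod 11 = 2
-1728 * (4 a)^3 = -1728 * (4*0)^3 mod 11 = 0
j = 0 * 2^(-1) mod 11 = 0

j = 0 (mod 11)


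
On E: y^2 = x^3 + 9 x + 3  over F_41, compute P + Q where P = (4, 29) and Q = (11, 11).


P != Q, so use the chord formula.
s = (y2 - y1) / (x2 - x1) = (23) / (7) mod 41 = 15
x3 = s^2 - x1 - x2 mod 41 = 15^2 - 4 - 11 = 5
y3 = s (x1 - x3) - y1 mod 41 = 15 * (4 - 5) - 29 = 38

P + Q = (5, 38)


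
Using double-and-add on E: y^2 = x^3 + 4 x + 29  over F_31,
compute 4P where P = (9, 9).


k = 4 = 100_2 (binary, LSB first: 001)
Double-and-add from P = (9, 9):
  bit 0 = 0: acc unchanged = O
  bit 1 = 0: acc unchanged = O
  bit 2 = 1: acc = O + (5, 9) = (5, 9)

4P = (5, 9)


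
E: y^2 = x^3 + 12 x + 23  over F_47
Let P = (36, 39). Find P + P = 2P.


Doubling: s = (3 x1^2 + a) / (2 y1)
s = (3*36^2 + 12) / (2*39) mod 47 = 3
x3 = s^2 - 2 x1 mod 47 = 3^2 - 2*36 = 31
y3 = s (x1 - x3) - y1 mod 47 = 3 * (36 - 31) - 39 = 23

2P = (31, 23)


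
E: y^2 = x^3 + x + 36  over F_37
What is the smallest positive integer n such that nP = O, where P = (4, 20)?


Compute successive multiples of P until we hit O:
  1P = (4, 20)
  2P = (8, 1)
  3P = (36, 21)
  4P = (0, 31)
  5P = (29, 21)
  6P = (13, 27)
  7P = (27, 32)
  8P = (9, 16)
  ... (continuing to 48P)
  48P = O

ord(P) = 48


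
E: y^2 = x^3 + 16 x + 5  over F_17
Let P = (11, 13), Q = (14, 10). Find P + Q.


P != Q, so use the chord formula.
s = (y2 - y1) / (x2 - x1) = (14) / (3) mod 17 = 16
x3 = s^2 - x1 - x2 mod 17 = 16^2 - 11 - 14 = 10
y3 = s (x1 - x3) - y1 mod 17 = 16 * (11 - 10) - 13 = 3

P + Q = (10, 3)


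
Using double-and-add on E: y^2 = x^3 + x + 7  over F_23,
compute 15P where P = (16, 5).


k = 15 = 1111_2 (binary, LSB first: 1111)
Double-and-add from P = (16, 5):
  bit 0 = 1: acc = O + (16, 5) = (16, 5)
  bit 1 = 1: acc = (16, 5) + (15, 19) = (4, 11)
  bit 2 = 1: acc = (4, 11) + (9, 3) = (19, 13)
  bit 3 = 1: acc = (19, 13) + (13, 3) = (4, 12)

15P = (4, 12)


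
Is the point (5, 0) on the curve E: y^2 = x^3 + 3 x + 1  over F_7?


Check whether y^2 = x^3 + 3 x + 1 (mod 7) for (x, y) = (5, 0).
LHS: y^2 = 0^2 mod 7 = 0
RHS: x^3 + 3 x + 1 = 5^3 + 3*5 + 1 mod 7 = 1
LHS != RHS

No, not on the curve


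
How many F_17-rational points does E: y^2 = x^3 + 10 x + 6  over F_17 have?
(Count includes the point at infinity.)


For each x in F_17, count y with y^2 = x^3 + 10 x + 6 mod 17:
  x = 1: RHS = 0, y in [0]  -> 1 point(s)
  x = 2: RHS = 0, y in [0]  -> 1 point(s)
  x = 4: RHS = 8, y in [5, 12]  -> 2 point(s)
  x = 9: RHS = 9, y in [3, 14]  -> 2 point(s)
  x = 10: RHS = 1, y in [1, 16]  -> 2 point(s)
  x = 11: RHS = 2, y in [6, 11]  -> 2 point(s)
  x = 12: RHS = 1, y in [1, 16]  -> 2 point(s)
  x = 13: RHS = 4, y in [2, 15]  -> 2 point(s)
  x = 14: RHS = 0, y in [0]  -> 1 point(s)
Affine points: 15. Add the point at infinity: total = 16.

#E(F_17) = 16


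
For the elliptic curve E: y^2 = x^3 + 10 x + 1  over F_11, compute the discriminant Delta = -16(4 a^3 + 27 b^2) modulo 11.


4 a^3 + 27 b^2 = 4*10^3 + 27*1^2 = 4000 + 27 = 4027
Delta = -16 * (4027) = -64432
Delta mod 11 = 6

Delta = 6 (mod 11)


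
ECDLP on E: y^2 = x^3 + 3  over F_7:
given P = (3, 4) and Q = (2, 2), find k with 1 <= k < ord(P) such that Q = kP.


Enumerate multiples of P until we hit Q = (2, 2):
  1P = (3, 4)
  2P = (2, 2)
Match found at i = 2.

k = 2


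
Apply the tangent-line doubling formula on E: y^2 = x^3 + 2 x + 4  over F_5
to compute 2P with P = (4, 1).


Doubling: s = (3 x1^2 + a) / (2 y1)
s = (3*4^2 + 2) / (2*1) mod 5 = 0
x3 = s^2 - 2 x1 mod 5 = 0^2 - 2*4 = 2
y3 = s (x1 - x3) - y1 mod 5 = 0 * (4 - 2) - 1 = 4

2P = (2, 4)


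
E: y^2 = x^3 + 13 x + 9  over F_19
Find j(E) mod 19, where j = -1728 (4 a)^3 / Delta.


Delta = -16(4 a^3 + 27 b^2) mod 19 = 17
-1728 * (4 a)^3 = -1728 * (4*13)^3 mod 19 = 8
j = 8 * 17^(-1) mod 19 = 15

j = 15 (mod 19)


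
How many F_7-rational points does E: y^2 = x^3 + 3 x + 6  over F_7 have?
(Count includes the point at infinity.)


For each x in F_7, count y with y^2 = x^3 + 3 x + 6 mod 7:
  x = 3: RHS = 0, y in [0]  -> 1 point(s)
  x = 6: RHS = 2, y in [3, 4]  -> 2 point(s)
Affine points: 3. Add the point at infinity: total = 4.

#E(F_7) = 4


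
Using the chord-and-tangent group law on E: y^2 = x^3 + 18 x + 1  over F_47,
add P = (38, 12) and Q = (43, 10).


P != Q, so use the chord formula.
s = (y2 - y1) / (x2 - x1) = (45) / (5) mod 47 = 9
x3 = s^2 - x1 - x2 mod 47 = 9^2 - 38 - 43 = 0
y3 = s (x1 - x3) - y1 mod 47 = 9 * (38 - 0) - 12 = 1

P + Q = (0, 1)


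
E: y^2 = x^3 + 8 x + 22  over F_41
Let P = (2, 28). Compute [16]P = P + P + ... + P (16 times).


k = 16 = 10000_2 (binary, LSB first: 00001)
Double-and-add from P = (2, 28):
  bit 0 = 0: acc unchanged = O
  bit 1 = 0: acc unchanged = O
  bit 2 = 0: acc unchanged = O
  bit 3 = 0: acc unchanged = O
  bit 4 = 1: acc = O + (31, 34) = (31, 34)

16P = (31, 34)


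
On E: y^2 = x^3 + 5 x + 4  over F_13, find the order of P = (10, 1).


Compute successive multiples of P until we hit O:
  1P = (10, 1)
  2P = (2, 10)
  3P = (11, 5)
  4P = (8, 7)
  5P = (4, 7)
  6P = (0, 2)
  7P = (6, 9)
  8P = (1, 7)
  ... (continuing to 17P)
  17P = O

ord(P) = 17


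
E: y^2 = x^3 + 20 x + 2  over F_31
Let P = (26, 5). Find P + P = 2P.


Doubling: s = (3 x1^2 + a) / (2 y1)
s = (3*26^2 + 20) / (2*5) mod 31 = 25
x3 = s^2 - 2 x1 mod 31 = 25^2 - 2*26 = 15
y3 = s (x1 - x3) - y1 mod 31 = 25 * (26 - 15) - 5 = 22

2P = (15, 22)


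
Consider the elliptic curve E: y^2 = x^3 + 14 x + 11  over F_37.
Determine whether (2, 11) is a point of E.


Check whether y^2 = x^3 + 14 x + 11 (mod 37) for (x, y) = (2, 11).
LHS: y^2 = 11^2 mod 37 = 10
RHS: x^3 + 14 x + 11 = 2^3 + 14*2 + 11 mod 37 = 10
LHS = RHS

Yes, on the curve


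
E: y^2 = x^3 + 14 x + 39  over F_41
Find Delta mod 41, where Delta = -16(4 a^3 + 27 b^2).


4 a^3 + 27 b^2 = 4*14^3 + 27*39^2 = 10976 + 41067 = 52043
Delta = -16 * (52043) = -832688
Delta mod 41 = 22

Delta = 22 (mod 41)


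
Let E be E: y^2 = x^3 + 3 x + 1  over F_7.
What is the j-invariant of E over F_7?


Delta = -16(4 a^3 + 27 b^2) mod 7 = 3
-1728 * (4 a)^3 = -1728 * (4*3)^3 mod 7 = 6
j = 6 * 3^(-1) mod 7 = 2

j = 2 (mod 7)


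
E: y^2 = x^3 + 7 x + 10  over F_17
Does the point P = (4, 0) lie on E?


Check whether y^2 = x^3 + 7 x + 10 (mod 17) for (x, y) = (4, 0).
LHS: y^2 = 0^2 mod 17 = 0
RHS: x^3 + 7 x + 10 = 4^3 + 7*4 + 10 mod 17 = 0
LHS = RHS

Yes, on the curve


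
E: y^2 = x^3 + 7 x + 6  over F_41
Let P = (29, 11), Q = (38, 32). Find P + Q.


P != Q, so use the chord formula.
s = (y2 - y1) / (x2 - x1) = (21) / (9) mod 41 = 16
x3 = s^2 - x1 - x2 mod 41 = 16^2 - 29 - 38 = 25
y3 = s (x1 - x3) - y1 mod 41 = 16 * (29 - 25) - 11 = 12

P + Q = (25, 12)


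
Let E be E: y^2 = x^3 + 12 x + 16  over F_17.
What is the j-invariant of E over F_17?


Delta = -16(4 a^3 + 27 b^2) mod 17 = 3
-1728 * (4 a)^3 = -1728 * (4*12)^3 mod 17 = 8
j = 8 * 3^(-1) mod 17 = 14

j = 14 (mod 17)


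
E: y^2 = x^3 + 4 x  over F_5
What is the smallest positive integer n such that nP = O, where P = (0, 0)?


Compute successive multiples of P until we hit O:
  1P = (0, 0)
  2P = O

ord(P) = 2


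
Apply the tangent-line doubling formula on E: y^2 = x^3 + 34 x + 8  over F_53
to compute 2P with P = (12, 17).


Doubling: s = (3 x1^2 + a) / (2 y1)
s = (3*12^2 + 34) / (2*17) mod 53 = 48
x3 = s^2 - 2 x1 mod 53 = 48^2 - 2*12 = 1
y3 = s (x1 - x3) - y1 mod 53 = 48 * (12 - 1) - 17 = 34

2P = (1, 34)


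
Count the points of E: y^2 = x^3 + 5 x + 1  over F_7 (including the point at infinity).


For each x in F_7, count y with y^2 = x^3 + 5 x + 1 mod 7:
  x = 0: RHS = 1, y in [1, 6]  -> 2 point(s)
  x = 1: RHS = 0, y in [0]  -> 1 point(s)
  x = 3: RHS = 1, y in [1, 6]  -> 2 point(s)
  x = 4: RHS = 1, y in [1, 6]  -> 2 point(s)
  x = 5: RHS = 4, y in [2, 5]  -> 2 point(s)
  x = 6: RHS = 2, y in [3, 4]  -> 2 point(s)
Affine points: 11. Add the point at infinity: total = 12.

#E(F_7) = 12


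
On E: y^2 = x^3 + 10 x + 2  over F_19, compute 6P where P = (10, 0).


k = 6 = 110_2 (binary, LSB first: 011)
Double-and-add from P = (10, 0):
  bit 0 = 0: acc unchanged = O
  bit 1 = 1: acc = O + O = O
  bit 2 = 1: acc = O + O = O

6P = O


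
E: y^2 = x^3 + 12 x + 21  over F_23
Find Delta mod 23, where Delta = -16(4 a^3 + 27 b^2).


4 a^3 + 27 b^2 = 4*12^3 + 27*21^2 = 6912 + 11907 = 18819
Delta = -16 * (18819) = -301104
Delta mod 23 = 12

Delta = 12 (mod 23)


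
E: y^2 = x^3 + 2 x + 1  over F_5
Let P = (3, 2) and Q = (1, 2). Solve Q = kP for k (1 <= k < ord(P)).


Enumerate multiples of P until we hit Q = (1, 2):
  1P = (3, 2)
  2P = (0, 1)
  3P = (1, 2)
Match found at i = 3.

k = 3


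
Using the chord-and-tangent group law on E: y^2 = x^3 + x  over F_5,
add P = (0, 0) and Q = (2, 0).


P != Q, so use the chord formula.
s = (y2 - y1) / (x2 - x1) = (0) / (2) mod 5 = 0
x3 = s^2 - x1 - x2 mod 5 = 0^2 - 0 - 2 = 3
y3 = s (x1 - x3) - y1 mod 5 = 0 * (0 - 3) - 0 = 0

P + Q = (3, 0)


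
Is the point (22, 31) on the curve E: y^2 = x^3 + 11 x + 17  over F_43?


Check whether y^2 = x^3 + 11 x + 17 (mod 43) for (x, y) = (22, 31).
LHS: y^2 = 31^2 mod 43 = 15
RHS: x^3 + 11 x + 17 = 22^3 + 11*22 + 17 mod 43 = 28
LHS != RHS

No, not on the curve


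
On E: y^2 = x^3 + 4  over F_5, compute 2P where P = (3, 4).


k = 2 = 10_2 (binary, LSB first: 01)
Double-and-add from P = (3, 4):
  bit 0 = 0: acc unchanged = O
  bit 1 = 1: acc = O + (0, 3) = (0, 3)

2P = (0, 3)


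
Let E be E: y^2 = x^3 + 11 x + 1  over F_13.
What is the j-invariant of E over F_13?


Delta = -16(4 a^3 + 27 b^2) mod 13 = 2
-1728 * (4 a)^3 = -1728 * (4*11)^3 mod 13 = 8
j = 8 * 2^(-1) mod 13 = 4

j = 4 (mod 13)


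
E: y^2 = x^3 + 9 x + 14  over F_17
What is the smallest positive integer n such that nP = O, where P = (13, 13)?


Compute successive multiples of P until we hit O:
  1P = (13, 13)
  2P = (16, 2)
  3P = (9, 12)
  4P = (11, 13)
  5P = (10, 4)
  6P = (3, 0)
  7P = (10, 13)
  8P = (11, 4)
  ... (continuing to 12P)
  12P = O

ord(P) = 12


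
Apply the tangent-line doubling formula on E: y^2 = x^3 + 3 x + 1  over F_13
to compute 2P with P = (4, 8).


Doubling: s = (3 x1^2 + a) / (2 y1)
s = (3*4^2 + 3) / (2*8) mod 13 = 4
x3 = s^2 - 2 x1 mod 13 = 4^2 - 2*4 = 8
y3 = s (x1 - x3) - y1 mod 13 = 4 * (4 - 8) - 8 = 2

2P = (8, 2)


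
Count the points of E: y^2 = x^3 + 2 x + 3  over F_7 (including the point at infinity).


For each x in F_7, count y with y^2 = x^3 + 2 x + 3 mod 7:
  x = 2: RHS = 1, y in [1, 6]  -> 2 point(s)
  x = 3: RHS = 1, y in [1, 6]  -> 2 point(s)
  x = 6: RHS = 0, y in [0]  -> 1 point(s)
Affine points: 5. Add the point at infinity: total = 6.

#E(F_7) = 6


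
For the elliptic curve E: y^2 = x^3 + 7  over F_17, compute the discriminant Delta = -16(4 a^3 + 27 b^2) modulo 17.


4 a^3 + 27 b^2 = 4*0^3 + 27*7^2 = 0 + 1323 = 1323
Delta = -16 * (1323) = -21168
Delta mod 17 = 14

Delta = 14 (mod 17)


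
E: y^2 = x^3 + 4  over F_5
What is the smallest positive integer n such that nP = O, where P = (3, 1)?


Compute successive multiples of P until we hit O:
  1P = (3, 1)
  2P = (0, 2)
  3P = (1, 0)
  4P = (0, 3)
  5P = (3, 4)
  6P = O

ord(P) = 6


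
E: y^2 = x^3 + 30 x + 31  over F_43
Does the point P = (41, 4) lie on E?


Check whether y^2 = x^3 + 30 x + 31 (mod 43) for (x, y) = (41, 4).
LHS: y^2 = 4^2 mod 43 = 16
RHS: x^3 + 30 x + 31 = 41^3 + 30*41 + 31 mod 43 = 6
LHS != RHS

No, not on the curve


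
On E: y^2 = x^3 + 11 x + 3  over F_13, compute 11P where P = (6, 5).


k = 11 = 1011_2 (binary, LSB first: 1101)
Double-and-add from P = (6, 5):
  bit 0 = 1: acc = O + (6, 5) = (6, 5)
  bit 1 = 1: acc = (6, 5) + (0, 4) = (11, 5)
  bit 2 = 0: acc unchanged = (11, 5)
  bit 3 = 1: acc = (11, 5) + (12, 11) = (0, 9)

11P = (0, 9)


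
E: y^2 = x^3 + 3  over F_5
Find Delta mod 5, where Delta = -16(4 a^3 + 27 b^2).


4 a^3 + 27 b^2 = 4*0^3 + 27*3^2 = 0 + 243 = 243
Delta = -16 * (243) = -3888
Delta mod 5 = 2

Delta = 2 (mod 5)


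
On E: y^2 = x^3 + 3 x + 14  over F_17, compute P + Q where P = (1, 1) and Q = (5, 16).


P != Q, so use the chord formula.
s = (y2 - y1) / (x2 - x1) = (15) / (4) mod 17 = 8
x3 = s^2 - x1 - x2 mod 17 = 8^2 - 1 - 5 = 7
y3 = s (x1 - x3) - y1 mod 17 = 8 * (1 - 7) - 1 = 2

P + Q = (7, 2)


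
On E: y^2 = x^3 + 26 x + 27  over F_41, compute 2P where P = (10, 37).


Doubling: s = (3 x1^2 + a) / (2 y1)
s = (3*10^2 + 26) / (2*37) mod 41 = 31
x3 = s^2 - 2 x1 mod 41 = 31^2 - 2*10 = 39
y3 = s (x1 - x3) - y1 mod 41 = 31 * (10 - 39) - 37 = 7

2P = (39, 7)


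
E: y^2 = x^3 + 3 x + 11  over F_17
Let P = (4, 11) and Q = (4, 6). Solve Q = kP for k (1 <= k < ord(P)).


Enumerate multiples of P until we hit Q = (4, 6):
  1P = (4, 11)
  2P = (9, 6)
  3P = (5, 7)
  4P = (7, 1)
  5P = (2, 5)
  6P = (3, 9)
  7P = (14, 3)
  8P = (1, 7)
  9P = (10, 15)
  10P = (11, 7)
  11P = (11, 10)
  12P = (10, 2)
  13P = (1, 10)
  14P = (14, 14)
  15P = (3, 8)
  16P = (2, 12)
  17P = (7, 16)
  18P = (5, 10)
  19P = (9, 11)
  20P = (4, 6)
Match found at i = 20.

k = 20


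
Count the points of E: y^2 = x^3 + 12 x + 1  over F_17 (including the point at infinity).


For each x in F_17, count y with y^2 = x^3 + 12 x + 1 mod 17:
  x = 0: RHS = 1, y in [1, 16]  -> 2 point(s)
  x = 2: RHS = 16, y in [4, 13]  -> 2 point(s)
  x = 3: RHS = 13, y in [8, 9]  -> 2 point(s)
  x = 5: RHS = 16, y in [4, 13]  -> 2 point(s)
  x = 6: RHS = 0, y in [0]  -> 1 point(s)
  x = 10: RHS = 16, y in [4, 13]  -> 2 point(s)
  x = 11: RHS = 2, y in [6, 11]  -> 2 point(s)
  x = 13: RHS = 8, y in [5, 12]  -> 2 point(s)
Affine points: 15. Add the point at infinity: total = 16.

#E(F_17) = 16


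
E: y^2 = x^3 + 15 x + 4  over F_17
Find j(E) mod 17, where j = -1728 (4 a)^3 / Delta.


Delta = -16(4 a^3 + 27 b^2) mod 17 = 9
-1728 * (4 a)^3 = -1728 * (4*15)^3 mod 17 = 5
j = 5 * 9^(-1) mod 17 = 10

j = 10 (mod 17)


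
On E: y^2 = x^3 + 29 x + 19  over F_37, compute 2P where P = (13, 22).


Doubling: s = (3 x1^2 + a) / (2 y1)
s = (3*13^2 + 29) / (2*22) mod 37 = 29
x3 = s^2 - 2 x1 mod 37 = 29^2 - 2*13 = 1
y3 = s (x1 - x3) - y1 mod 37 = 29 * (13 - 1) - 22 = 30

2P = (1, 30)


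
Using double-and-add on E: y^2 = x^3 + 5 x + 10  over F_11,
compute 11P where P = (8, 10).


k = 11 = 1011_2 (binary, LSB first: 1101)
Double-and-add from P = (8, 10):
  bit 0 = 1: acc = O + (8, 10) = (8, 10)
  bit 1 = 1: acc = (8, 10) + (9, 6) = (10, 9)
  bit 2 = 0: acc unchanged = (10, 9)
  bit 3 = 1: acc = (10, 9) + (1, 4) = (9, 5)

11P = (9, 5)


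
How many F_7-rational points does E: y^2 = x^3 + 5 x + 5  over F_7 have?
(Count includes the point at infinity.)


For each x in F_7, count y with y^2 = x^3 + 5 x + 5 mod 7:
  x = 1: RHS = 4, y in [2, 5]  -> 2 point(s)
  x = 2: RHS = 2, y in [3, 4]  -> 2 point(s)
  x = 5: RHS = 1, y in [1, 6]  -> 2 point(s)
Affine points: 6. Add the point at infinity: total = 7.

#E(F_7) = 7


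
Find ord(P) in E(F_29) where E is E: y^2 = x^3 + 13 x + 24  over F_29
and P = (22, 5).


Compute successive multiples of P until we hit O:
  1P = (22, 5)
  2P = (9, 0)
  3P = (22, 24)
  4P = O

ord(P) = 4


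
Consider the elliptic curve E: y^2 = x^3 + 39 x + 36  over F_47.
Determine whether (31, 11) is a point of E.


Check whether y^2 = x^3 + 39 x + 36 (mod 47) for (x, y) = (31, 11).
LHS: y^2 = 11^2 mod 47 = 27
RHS: x^3 + 39 x + 36 = 31^3 + 39*31 + 36 mod 47 = 16
LHS != RHS

No, not on the curve


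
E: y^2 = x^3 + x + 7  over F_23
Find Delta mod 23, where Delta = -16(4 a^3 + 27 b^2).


4 a^3 + 27 b^2 = 4*1^3 + 27*7^2 = 4 + 1323 = 1327
Delta = -16 * (1327) = -21232
Delta mod 23 = 20

Delta = 20 (mod 23)


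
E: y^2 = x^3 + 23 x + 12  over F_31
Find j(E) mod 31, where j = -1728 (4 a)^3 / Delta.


Delta = -16(4 a^3 + 27 b^2) mod 31 = 10
-1728 * (4 a)^3 = -1728 * (4*23)^3 mod 31 = 23
j = 23 * 10^(-1) mod 31 = 24

j = 24 (mod 31)


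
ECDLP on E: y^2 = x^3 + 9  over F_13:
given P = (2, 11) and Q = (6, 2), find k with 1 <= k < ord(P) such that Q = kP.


Enumerate multiples of P until we hit Q = (6, 2):
  1P = (2, 11)
  2P = (5, 11)
  3P = (6, 2)
Match found at i = 3.

k = 3


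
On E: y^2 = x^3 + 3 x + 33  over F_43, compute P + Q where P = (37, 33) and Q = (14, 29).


P != Q, so use the chord formula.
s = (y2 - y1) / (x2 - x1) = (39) / (20) mod 43 = 17
x3 = s^2 - x1 - x2 mod 43 = 17^2 - 37 - 14 = 23
y3 = s (x1 - x3) - y1 mod 43 = 17 * (37 - 23) - 33 = 33

P + Q = (23, 33)


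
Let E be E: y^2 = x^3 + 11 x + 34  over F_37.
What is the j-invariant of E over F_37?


Delta = -16(4 a^3 + 27 b^2) mod 37 = 24
-1728 * (4 a)^3 = -1728 * (4*11)^3 mod 37 = 36
j = 36 * 24^(-1) mod 37 = 20

j = 20 (mod 37)


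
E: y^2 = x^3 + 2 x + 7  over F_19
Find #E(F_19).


For each x in F_19, count y with y^2 = x^3 + 2 x + 7 mod 19:
  x = 0: RHS = 7, y in [8, 11]  -> 2 point(s)
  x = 2: RHS = 0, y in [0]  -> 1 point(s)
  x = 5: RHS = 9, y in [3, 16]  -> 2 point(s)
  x = 6: RHS = 7, y in [8, 11]  -> 2 point(s)
  x = 10: RHS = 1, y in [1, 18]  -> 2 point(s)
  x = 11: RHS = 11, y in [7, 12]  -> 2 point(s)
  x = 12: RHS = 11, y in [7, 12]  -> 2 point(s)
  x = 13: RHS = 7, y in [8, 11]  -> 2 point(s)
  x = 14: RHS = 5, y in [9, 10]  -> 2 point(s)
  x = 15: RHS = 11, y in [7, 12]  -> 2 point(s)
  x = 18: RHS = 4, y in [2, 17]  -> 2 point(s)
Affine points: 21. Add the point at infinity: total = 22.

#E(F_19) = 22


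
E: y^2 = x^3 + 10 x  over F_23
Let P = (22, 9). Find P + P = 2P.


Doubling: s = (3 x1^2 + a) / (2 y1)
s = (3*22^2 + 10) / (2*9) mod 23 = 2
x3 = s^2 - 2 x1 mod 23 = 2^2 - 2*22 = 6
y3 = s (x1 - x3) - y1 mod 23 = 2 * (22 - 6) - 9 = 0

2P = (6, 0)


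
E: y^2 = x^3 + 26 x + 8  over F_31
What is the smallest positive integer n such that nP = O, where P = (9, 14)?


Compute successive multiples of P until we hit O:
  1P = (9, 14)
  2P = (0, 16)
  3P = (1, 29)
  4P = (25, 16)
  5P = (13, 1)
  6P = (6, 15)
  7P = (23, 1)
  8P = (19, 13)
  ... (continuing to 36P)
  36P = O

ord(P) = 36


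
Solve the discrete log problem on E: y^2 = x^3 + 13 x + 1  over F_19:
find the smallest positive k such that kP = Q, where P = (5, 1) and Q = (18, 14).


Enumerate multiples of P until we hit Q = (18, 14):
  1P = (5, 1)
  2P = (7, 6)
  3P = (18, 14)
Match found at i = 3.

k = 3


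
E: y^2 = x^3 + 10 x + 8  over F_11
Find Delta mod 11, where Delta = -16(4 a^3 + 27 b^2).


4 a^3 + 27 b^2 = 4*10^3 + 27*8^2 = 4000 + 1728 = 5728
Delta = -16 * (5728) = -91648
Delta mod 11 = 4

Delta = 4 (mod 11)


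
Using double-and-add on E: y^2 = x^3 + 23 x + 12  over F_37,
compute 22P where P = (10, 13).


k = 22 = 10110_2 (binary, LSB first: 01101)
Double-and-add from P = (10, 13):
  bit 0 = 0: acc unchanged = O
  bit 1 = 1: acc = O + (27, 22) = (27, 22)
  bit 2 = 1: acc = (27, 22) + (16, 31) = (28, 36)
  bit 3 = 0: acc unchanged = (28, 36)
  bit 4 = 1: acc = (28, 36) + (3, 16) = (17, 32)

22P = (17, 32)


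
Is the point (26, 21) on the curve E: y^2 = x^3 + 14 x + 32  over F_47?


Check whether y^2 = x^3 + 14 x + 32 (mod 47) for (x, y) = (26, 21).
LHS: y^2 = 21^2 mod 47 = 18
RHS: x^3 + 14 x + 32 = 26^3 + 14*26 + 32 mod 47 = 18
LHS = RHS

Yes, on the curve


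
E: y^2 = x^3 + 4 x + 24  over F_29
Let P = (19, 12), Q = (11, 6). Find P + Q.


P != Q, so use the chord formula.
s = (y2 - y1) / (x2 - x1) = (23) / (21) mod 29 = 8
x3 = s^2 - x1 - x2 mod 29 = 8^2 - 19 - 11 = 5
y3 = s (x1 - x3) - y1 mod 29 = 8 * (19 - 5) - 12 = 13

P + Q = (5, 13)


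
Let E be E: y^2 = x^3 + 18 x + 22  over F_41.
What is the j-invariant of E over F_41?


Delta = -16(4 a^3 + 27 b^2) mod 41 = 28
-1728 * (4 a)^3 = -1728 * (4*18)^3 mod 41 = 14
j = 14 * 28^(-1) mod 41 = 21

j = 21 (mod 41)


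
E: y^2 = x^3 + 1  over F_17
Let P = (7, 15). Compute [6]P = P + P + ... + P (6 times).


k = 6 = 110_2 (binary, LSB first: 011)
Double-and-add from P = (7, 15):
  bit 0 = 0: acc unchanged = O
  bit 1 = 1: acc = O + (1, 11) = (1, 11)
  bit 2 = 1: acc = (1, 11) + (14, 5) = (0, 16)

6P = (0, 16)


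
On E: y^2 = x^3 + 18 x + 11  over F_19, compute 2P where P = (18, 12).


Doubling: s = (3 x1^2 + a) / (2 y1)
s = (3*18^2 + 18) / (2*12) mod 19 = 8
x3 = s^2 - 2 x1 mod 19 = 8^2 - 2*18 = 9
y3 = s (x1 - x3) - y1 mod 19 = 8 * (18 - 9) - 12 = 3

2P = (9, 3)


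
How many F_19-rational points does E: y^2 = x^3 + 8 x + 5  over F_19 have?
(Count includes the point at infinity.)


For each x in F_19, count y with y^2 = x^3 + 8 x + 5 mod 19:
  x = 0: RHS = 5, y in [9, 10]  -> 2 point(s)
  x = 4: RHS = 6, y in [5, 14]  -> 2 point(s)
  x = 7: RHS = 5, y in [9, 10]  -> 2 point(s)
  x = 8: RHS = 11, y in [7, 12]  -> 2 point(s)
  x = 12: RHS = 5, y in [9, 10]  -> 2 point(s)
  x = 13: RHS = 7, y in [8, 11]  -> 2 point(s)
  x = 14: RHS = 11, y in [7, 12]  -> 2 point(s)
  x = 15: RHS = 4, y in [2, 17]  -> 2 point(s)
  x = 16: RHS = 11, y in [7, 12]  -> 2 point(s)
  x = 17: RHS = 0, y in [0]  -> 1 point(s)
Affine points: 19. Add the point at infinity: total = 20.

#E(F_19) = 20


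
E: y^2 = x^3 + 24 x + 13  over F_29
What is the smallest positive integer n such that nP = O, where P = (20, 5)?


Compute successive multiples of P until we hit O:
  1P = (20, 5)
  2P = (23, 28)
  3P = (19, 22)
  4P = (18, 19)
  5P = (11, 19)
  6P = (4, 12)
  7P = (1, 3)
  8P = (15, 23)
  ... (continuing to 19P)
  19P = O

ord(P) = 19


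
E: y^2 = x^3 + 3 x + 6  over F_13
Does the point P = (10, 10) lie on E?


Check whether y^2 = x^3 + 3 x + 6 (mod 13) for (x, y) = (10, 10).
LHS: y^2 = 10^2 mod 13 = 9
RHS: x^3 + 3 x + 6 = 10^3 + 3*10 + 6 mod 13 = 9
LHS = RHS

Yes, on the curve


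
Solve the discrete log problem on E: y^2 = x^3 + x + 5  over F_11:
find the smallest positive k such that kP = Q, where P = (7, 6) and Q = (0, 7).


Enumerate multiples of P until we hit Q = (0, 7):
  1P = (7, 6)
  2P = (0, 7)
Match found at i = 2.

k = 2


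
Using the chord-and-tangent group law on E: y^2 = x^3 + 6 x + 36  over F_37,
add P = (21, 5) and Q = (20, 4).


P != Q, so use the chord formula.
s = (y2 - y1) / (x2 - x1) = (36) / (36) mod 37 = 1
x3 = s^2 - x1 - x2 mod 37 = 1^2 - 21 - 20 = 34
y3 = s (x1 - x3) - y1 mod 37 = 1 * (21 - 34) - 5 = 19

P + Q = (34, 19)


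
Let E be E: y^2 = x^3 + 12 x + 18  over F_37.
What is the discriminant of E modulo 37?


4 a^3 + 27 b^2 = 4*12^3 + 27*18^2 = 6912 + 8748 = 15660
Delta = -16 * (15660) = -250560
Delta mod 37 = 4

Delta = 4 (mod 37)


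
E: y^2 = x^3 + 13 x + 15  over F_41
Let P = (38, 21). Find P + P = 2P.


Doubling: s = (3 x1^2 + a) / (2 y1)
s = (3*38^2 + 13) / (2*21) mod 41 = 40
x3 = s^2 - 2 x1 mod 41 = 40^2 - 2*38 = 7
y3 = s (x1 - x3) - y1 mod 41 = 40 * (38 - 7) - 21 = 30

2P = (7, 30)


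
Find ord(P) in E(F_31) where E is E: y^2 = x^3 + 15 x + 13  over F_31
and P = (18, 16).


Compute successive multiples of P until we hit O:
  1P = (18, 16)
  2P = (20, 25)
  3P = (21, 17)
  4P = (30, 11)
  5P = (23, 30)
  6P = (9, 3)
  7P = (8, 26)
  8P = (6, 3)
  ... (continuing to 27P)
  27P = O

ord(P) = 27


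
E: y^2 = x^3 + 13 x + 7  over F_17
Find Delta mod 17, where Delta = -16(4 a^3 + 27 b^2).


4 a^3 + 27 b^2 = 4*13^3 + 27*7^2 = 8788 + 1323 = 10111
Delta = -16 * (10111) = -161776
Delta mod 17 = 13

Delta = 13 (mod 17)


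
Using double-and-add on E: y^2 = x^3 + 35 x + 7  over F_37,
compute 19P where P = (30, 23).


k = 19 = 10011_2 (binary, LSB first: 11001)
Double-and-add from P = (30, 23):
  bit 0 = 1: acc = O + (30, 23) = (30, 23)
  bit 1 = 1: acc = (30, 23) + (10, 32) = (33, 32)
  bit 2 = 0: acc unchanged = (33, 32)
  bit 3 = 0: acc unchanged = (33, 32)
  bit 4 = 1: acc = (33, 32) + (0, 9) = (7, 22)

19P = (7, 22)


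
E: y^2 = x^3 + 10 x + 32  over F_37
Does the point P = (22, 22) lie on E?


Check whether y^2 = x^3 + 10 x + 32 (mod 37) for (x, y) = (22, 22).
LHS: y^2 = 22^2 mod 37 = 3
RHS: x^3 + 10 x + 32 = 22^3 + 10*22 + 32 mod 37 = 22
LHS != RHS

No, not on the curve


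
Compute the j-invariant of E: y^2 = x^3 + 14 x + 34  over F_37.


Delta = -16(4 a^3 + 27 b^2) mod 37 = 20
-1728 * (4 a)^3 = -1728 * (4*14)^3 mod 37 = 6
j = 6 * 20^(-1) mod 37 = 4

j = 4 (mod 37)


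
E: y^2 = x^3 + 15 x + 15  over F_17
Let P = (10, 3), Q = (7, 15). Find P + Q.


P != Q, so use the chord formula.
s = (y2 - y1) / (x2 - x1) = (12) / (14) mod 17 = 13
x3 = s^2 - x1 - x2 mod 17 = 13^2 - 10 - 7 = 16
y3 = s (x1 - x3) - y1 mod 17 = 13 * (10 - 16) - 3 = 4

P + Q = (16, 4)


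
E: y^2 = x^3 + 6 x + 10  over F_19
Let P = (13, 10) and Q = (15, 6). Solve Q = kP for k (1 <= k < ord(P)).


Enumerate multiples of P until we hit Q = (15, 6):
  1P = (13, 10)
  2P = (12, 9)
  3P = (14, 8)
  4P = (15, 13)
  5P = (17, 3)
  6P = (17, 16)
  7P = (15, 6)
Match found at i = 7.

k = 7


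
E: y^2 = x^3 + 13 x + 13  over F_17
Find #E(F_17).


For each x in F_17, count y with y^2 = x^3 + 13 x + 13 mod 17:
  x = 0: RHS = 13, y in [8, 9]  -> 2 point(s)
  x = 2: RHS = 13, y in [8, 9]  -> 2 point(s)
  x = 5: RHS = 16, y in [4, 13]  -> 2 point(s)
  x = 6: RHS = 1, y in [1, 16]  -> 2 point(s)
  x = 8: RHS = 0, y in [0]  -> 1 point(s)
  x = 9: RHS = 9, y in [3, 14]  -> 2 point(s)
  x = 10: RHS = 4, y in [2, 15]  -> 2 point(s)
  x = 11: RHS = 8, y in [5, 12]  -> 2 point(s)
  x = 13: RHS = 16, y in [4, 13]  -> 2 point(s)
  x = 14: RHS = 15, y in [7, 10]  -> 2 point(s)
  x = 15: RHS = 13, y in [8, 9]  -> 2 point(s)
  x = 16: RHS = 16, y in [4, 13]  -> 2 point(s)
Affine points: 23. Add the point at infinity: total = 24.

#E(F_17) = 24


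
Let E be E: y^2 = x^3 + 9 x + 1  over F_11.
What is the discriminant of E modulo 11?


4 a^3 + 27 b^2 = 4*9^3 + 27*1^2 = 2916 + 27 = 2943
Delta = -16 * (2943) = -47088
Delta mod 11 = 3

Delta = 3 (mod 11)


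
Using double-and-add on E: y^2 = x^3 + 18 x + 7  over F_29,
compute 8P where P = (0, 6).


k = 8 = 1000_2 (binary, LSB first: 0001)
Double-and-add from P = (0, 6):
  bit 0 = 0: acc unchanged = O
  bit 1 = 0: acc unchanged = O
  bit 2 = 0: acc unchanged = O
  bit 3 = 1: acc = O + (17, 8) = (17, 8)

8P = (17, 8)


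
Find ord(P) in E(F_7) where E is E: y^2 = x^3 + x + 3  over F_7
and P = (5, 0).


Compute successive multiples of P until we hit O:
  1P = (5, 0)
  2P = O

ord(P) = 2


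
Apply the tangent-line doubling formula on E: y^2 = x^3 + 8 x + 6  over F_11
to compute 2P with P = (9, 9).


Doubling: s = (3 x1^2 + a) / (2 y1)
s = (3*9^2 + 8) / (2*9) mod 11 = 6
x3 = s^2 - 2 x1 mod 11 = 6^2 - 2*9 = 7
y3 = s (x1 - x3) - y1 mod 11 = 6 * (9 - 7) - 9 = 3

2P = (7, 3)
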